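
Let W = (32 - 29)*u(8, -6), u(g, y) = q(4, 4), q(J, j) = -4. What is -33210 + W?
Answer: -33222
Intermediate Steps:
u(g, y) = -4
W = -12 (W = (32 - 29)*(-4) = 3*(-4) = -12)
-33210 + W = -33210 - 12 = -33222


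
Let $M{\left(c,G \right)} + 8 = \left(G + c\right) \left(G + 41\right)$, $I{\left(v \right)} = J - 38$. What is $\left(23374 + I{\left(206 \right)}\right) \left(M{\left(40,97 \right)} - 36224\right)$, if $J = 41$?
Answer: $-405029902$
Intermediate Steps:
$I{\left(v \right)} = 3$ ($I{\left(v \right)} = 41 - 38 = 3$)
$M{\left(c,G \right)} = -8 + \left(41 + G\right) \left(G + c\right)$ ($M{\left(c,G \right)} = -8 + \left(G + c\right) \left(G + 41\right) = -8 + \left(G + c\right) \left(41 + G\right) = -8 + \left(41 + G\right) \left(G + c\right)$)
$\left(23374 + I{\left(206 \right)}\right) \left(M{\left(40,97 \right)} - 36224\right) = \left(23374 + 3\right) \left(\left(-8 + 97^{2} + 41 \cdot 97 + 41 \cdot 40 + 97 \cdot 40\right) - 36224\right) = 23377 \left(\left(-8 + 9409 + 3977 + 1640 + 3880\right) - 36224\right) = 23377 \left(18898 - 36224\right) = 23377 \left(-17326\right) = -405029902$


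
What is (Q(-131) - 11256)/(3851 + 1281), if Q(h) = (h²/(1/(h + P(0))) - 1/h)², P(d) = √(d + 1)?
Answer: 85411131360681025/88070252 ≈ 9.6981e+8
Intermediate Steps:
P(d) = √(1 + d)
Q(h) = (-1/h + h²*(1 + h))² (Q(h) = (h²/(1/(h + √(1 + 0))) - 1/h)² = (h²/(1/(h + √1)) - 1/h)² = (h²/(1/(h + 1)) - 1/h)² = (h²/(1/(1 + h)) - 1/h)² = (h²*(1 + h) - 1/h)² = (-1/h + h²*(1 + h))²)
(Q(-131) - 11256)/(3851 + 1281) = ((-1 + (-131)³ + (-131)⁴)²/(-131)² - 11256)/(3851 + 1281) = ((-1 - 2248091 + 294499921)²/17161 - 11256)/5132 = ((1/17161)*292251829² - 11256)*(1/5132) = ((1/17161)*85411131553845241 - 11256)*(1/5132) = (85411131553845241/17161 - 11256)*(1/5132) = (85411131360681025/17161)*(1/5132) = 85411131360681025/88070252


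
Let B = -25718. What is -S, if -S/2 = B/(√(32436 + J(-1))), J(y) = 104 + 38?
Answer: -3674*√32578/2327 ≈ -284.97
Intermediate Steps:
J(y) = 142
S = 3674*√32578/2327 (S = -(-51436)/(√(32436 + 142)) = -(-51436)/(√32578) = -(-51436)*√32578/32578 = -(-3674)*√32578/2327 = 3674*√32578/2327 ≈ 284.97)
-S = -3674*√32578/2327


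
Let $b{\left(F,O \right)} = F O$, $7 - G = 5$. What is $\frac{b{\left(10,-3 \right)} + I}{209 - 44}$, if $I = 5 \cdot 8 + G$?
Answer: $\frac{4}{55} \approx 0.072727$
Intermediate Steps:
$G = 2$ ($G = 7 - 5 = 2$)
$I = 42$ ($I = 5 \cdot 8 + 2 = 40 + 2 = 42$)
$\frac{b{\left(10,-3 \right)} + I}{209 - 44} = \frac{10 \left(-3\right) + 42}{209 - 44} = \frac{-30 + 42}{165} = 12 \cdot \frac{1}{165} = \frac{4}{55}$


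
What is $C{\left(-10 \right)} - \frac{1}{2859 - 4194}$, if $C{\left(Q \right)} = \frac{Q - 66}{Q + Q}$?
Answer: $\frac{5074}{1335} \approx 3.8008$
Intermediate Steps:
$C{\left(Q \right)} = \frac{-66 + Q}{2 Q}$
$C{\left(-10 \right)} - \frac{1}{2859 - 4194} = \frac{-66 - 10}{2 \left(-10\right)} - \frac{1}{2859 - 4194} = \frac{1}{2} \left(- \frac{1}{10}\right) \left(-76\right) - \frac{1}{-1335} = \frac{19}{5} - - \frac{1}{1335} = \frac{19}{5} + \frac{1}{1335} = \frac{5074}{1335}$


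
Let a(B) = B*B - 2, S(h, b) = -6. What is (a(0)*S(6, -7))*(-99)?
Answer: -1188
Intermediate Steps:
a(B) = -2 + B² (a(B) = B² - 2 = -2 + B²)
(a(0)*S(6, -7))*(-99) = ((-2 + 0²)*(-6))*(-99) = ((-2 + 0)*(-6))*(-99) = -2*(-6)*(-99) = 12*(-99) = -1188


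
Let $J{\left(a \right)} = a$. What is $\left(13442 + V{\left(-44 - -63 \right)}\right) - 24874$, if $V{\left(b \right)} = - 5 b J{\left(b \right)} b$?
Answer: $-45727$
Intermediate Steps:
$V{\left(b \right)} = - 5 b^{3}$ ($V{\left(b \right)} = - 5 b b b = - 5 b^{2} b = - 5 b^{3}$)
$\left(13442 + V{\left(-44 - -63 \right)}\right) - 24874 = \left(13442 - 5 \left(-44 - -63\right)^{3}\right) - 24874 = \left(13442 - 5 \left(-44 + 63\right)^{3}\right) - 24874 = \left(13442 - 5 \cdot 19^{3}\right) - 24874 = \left(13442 - 34295\right) - 24874 = -20853 - 24874 = -45727$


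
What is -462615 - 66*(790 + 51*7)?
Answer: -538317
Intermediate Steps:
-462615 - 66*(790 + 51*7) = -462615 - 66*(790 + 357) = -462615 - 66*1147 = -462615 - 75702 = -538317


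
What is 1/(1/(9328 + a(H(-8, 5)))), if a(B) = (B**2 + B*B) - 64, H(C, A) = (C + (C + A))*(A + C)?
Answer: 11442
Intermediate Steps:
H(C, A) = (A + C)*(A + 2*C) (H(C, A) = (C + (A + C))*(A + C) = (A + 2*C)*(A + C) = (A + C)*(A + 2*C))
a(B) = -64 + 2*B**2 (a(B) = (B**2 + B**2) - 64 = 2*B**2 - 64 = -64 + 2*B**2)
1/(1/(9328 + a(H(-8, 5)))) = 1/(1/(9328 + (-64 + 2*(5**2 + 2*(-8)**2 + 3*5*(-8))**2))) = 1/(1/(9328 + (-64 + 2*(25 + 2*64 - 120)**2))) = 1/(1/(9328 + (-64 + 2*(25 + 128 - 120)**2))) = 1/(1/(9328 + (-64 + 2*33**2))) = 1/(1/(9328 + (-64 + 2*1089))) = 1/(1/(9328 + (-64 + 2178))) = 1/(1/(9328 + 2114)) = 1/(1/11442) = 11442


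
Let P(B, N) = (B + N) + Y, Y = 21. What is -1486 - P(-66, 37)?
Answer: -1478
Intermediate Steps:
P(B, N) = 21 + B + N (P(B, N) = (B + N) + 21 = 21 + B + N)
-1486 - P(-66, 37) = -1486 - (21 - 66 + 37) = -1486 - 1*(-8) = -1486 + 8 = -1478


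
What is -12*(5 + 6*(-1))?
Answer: 12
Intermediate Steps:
-12*(5 + 6*(-1)) = -12*(5 - 6) = -12*(-1) = 12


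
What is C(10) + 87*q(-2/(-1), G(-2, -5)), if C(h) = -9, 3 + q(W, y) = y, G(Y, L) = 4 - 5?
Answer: -357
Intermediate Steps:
G(Y, L) = -1
q(W, y) = -3 + y
C(10) + 87*q(-2/(-1), G(-2, -5)) = -9 + 87*(-3 - 1) = -9 + 87*(-4) = -9 - 348 = -357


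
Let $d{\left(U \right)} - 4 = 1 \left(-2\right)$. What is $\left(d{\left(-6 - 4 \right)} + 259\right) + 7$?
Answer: $268$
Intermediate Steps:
$d{\left(U \right)} = 2$ ($d{\left(U \right)} = 4 + 1 \left(-2\right) = 4 - 2 = 2$)
$\left(d{\left(-6 - 4 \right)} + 259\right) + 7 = \left(2 + 259\right) + 7 = 261 + 7 = 268$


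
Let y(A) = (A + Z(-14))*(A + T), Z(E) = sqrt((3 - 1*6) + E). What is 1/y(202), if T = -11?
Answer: 202/7796811 - I*sqrt(17)/7796811 ≈ 2.5908e-5 - 5.2882e-7*I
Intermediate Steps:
Z(E) = sqrt(-3 + E) (Z(E) = sqrt((3 - 6) + E) = sqrt(-3 + E))
y(A) = (-11 + A)*(A + I*sqrt(17)) (y(A) = (A + sqrt(-3 - 14))*(A - 11) = (A + sqrt(-17))*(-11 + A) = (A + I*sqrt(17))*(-11 + A) = (-11 + A)*(A + I*sqrt(17)))
1/y(202) = 1/(202**2 - 11*202 - 11*I*sqrt(17) + I*202*sqrt(17)) = 1/(40804 - 2222 - 11*I*sqrt(17) + 202*I*sqrt(17)) = 1/(38582 + 191*I*sqrt(17))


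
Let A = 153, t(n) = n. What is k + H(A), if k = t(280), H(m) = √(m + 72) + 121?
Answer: 416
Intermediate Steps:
H(m) = 121 + √(72 + m) (H(m) = √(72 + m) + 121 = 121 + √(72 + m))
k = 280
k + H(A) = 280 + (121 + √(72 + 153)) = 280 + (121 + √225) = 280 + (121 + 15) = 280 + 136 = 416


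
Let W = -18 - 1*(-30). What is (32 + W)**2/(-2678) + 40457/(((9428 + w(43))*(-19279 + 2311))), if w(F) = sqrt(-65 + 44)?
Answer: (-16425024*sqrt(21) + 154909298195*I)/(22720152*(sqrt(21) - 9428*I)) ≈ -0.72318 + 1.2292e-7*I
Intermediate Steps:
W = 12 (W = -18 + 30 = 12)
w(F) = I*sqrt(21) (w(F) = sqrt(-21) = I*sqrt(21))
(32 + W)**2/(-2678) + 40457/(((9428 + w(43))*(-19279 + 2311))) = (32 + 12)**2/(-2678) + 40457/(((9428 + I*sqrt(21))*(-19279 + 2311))) = 44**2*(-1/2678) + 40457/(((9428 + I*sqrt(21))*(-16968))) = 1936*(-1/2678) + 40457/(-159974304 - 16968*I*sqrt(21)) = -968/1339 + 40457/(-159974304 - 16968*I*sqrt(21))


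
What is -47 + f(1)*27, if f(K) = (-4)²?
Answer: 385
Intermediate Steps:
f(K) = 16
-47 + f(1)*27 = -47 + 16*27 = -47 + 432 = 385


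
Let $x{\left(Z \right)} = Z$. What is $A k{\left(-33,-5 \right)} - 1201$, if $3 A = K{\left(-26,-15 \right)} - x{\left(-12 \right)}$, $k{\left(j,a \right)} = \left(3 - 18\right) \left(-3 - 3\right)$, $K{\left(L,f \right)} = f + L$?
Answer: $-2071$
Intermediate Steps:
$K{\left(L,f \right)} = L + f$
$k{\left(j,a \right)} = 90$ ($k{\left(j,a \right)} = \left(-15\right) \left(-6\right) = 90$)
$A = - \frac{29}{3}$ ($A = \frac{\left(-26 - 15\right) - -12}{3} = \frac{-41 + 12}{3} = \frac{1}{3} \left(-29\right) = - \frac{29}{3} \approx -9.6667$)
$A k{\left(-33,-5 \right)} - 1201 = \left(- \frac{29}{3}\right) 90 - 1201 = -870 - 1201 = -2071$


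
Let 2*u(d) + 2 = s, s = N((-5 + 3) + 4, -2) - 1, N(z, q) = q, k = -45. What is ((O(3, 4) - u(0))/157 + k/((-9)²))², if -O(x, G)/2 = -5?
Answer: 1809025/7986276 ≈ 0.22652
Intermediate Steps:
O(x, G) = 10 (O(x, G) = -2*(-5) = 10)
s = -3 (s = -2 - 1 = -3)
u(d) = -5/2 (u(d) = -1 + (½)*(-3) = -1 - 3/2 = -5/2)
((O(3, 4) - u(0))/157 + k/((-9)²))² = ((10 - 1*(-5/2))/157 - 45/((-9)²))² = ((10 + 5/2)*(1/157) - 45/81)² = ((25/2)*(1/157) - 45*1/81)² = (25/314 - 5/9)² = (-1345/2826)² = 1809025/7986276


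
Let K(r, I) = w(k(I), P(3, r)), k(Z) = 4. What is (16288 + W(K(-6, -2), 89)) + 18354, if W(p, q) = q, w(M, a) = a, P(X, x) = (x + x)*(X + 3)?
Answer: 34731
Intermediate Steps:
P(X, x) = 2*x*(3 + X) (P(X, x) = (2*x)*(3 + X) = 2*x*(3 + X))
K(r, I) = 12*r (K(r, I) = 2*r*(3 + 3) = 2*r*6 = 12*r)
(16288 + W(K(-6, -2), 89)) + 18354 = (16288 + 89) + 18354 = 16377 + 18354 = 34731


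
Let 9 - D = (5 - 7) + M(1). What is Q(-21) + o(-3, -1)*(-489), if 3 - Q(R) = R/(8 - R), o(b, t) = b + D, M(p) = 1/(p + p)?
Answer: -212499/58 ≈ -3663.8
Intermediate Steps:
M(p) = 1/(2*p)
D = 21/2 (D = 9 - ((5 - 7) + (½)/1) = 9 - (-2 + (½)*1) = 9 - (-2 + ½) = 9 - 1*(-3/2) = 9 + 3/2 = 21/2 ≈ 10.500)
o(b, t) = 21/2 + b (o(b, t) = b + 21/2 = 21/2 + b)
Q(R) = 3 - R/(8 - R)
Q(-21) + o(-3, -1)*(-489) = 4*(-6 - 21)/(-8 - 21) + (21/2 - 3)*(-489) = 4*(-27)/(-29) + (15/2)*(-489) = 4*(-1/29)*(-27) - 7335/2 = 108/29 - 7335/2 = -212499/58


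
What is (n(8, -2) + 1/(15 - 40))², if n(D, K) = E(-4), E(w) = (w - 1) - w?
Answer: 676/625 ≈ 1.0816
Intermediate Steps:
E(w) = -1 (E(w) = (-1 + w) - w = -1)
n(D, K) = -1
(n(8, -2) + 1/(15 - 40))² = (-1 + 1/(15 - 40))² = (-1 + 1/(-25))² = (-1 - 1/25)² = (-26/25)² = 676/625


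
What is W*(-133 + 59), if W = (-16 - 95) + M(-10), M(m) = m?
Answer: 8954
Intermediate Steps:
W = -121 (W = (-16 - 95) - 10 = -111 - 10 = -121)
W*(-133 + 59) = -121*(-133 + 59) = -121*(-74) = 8954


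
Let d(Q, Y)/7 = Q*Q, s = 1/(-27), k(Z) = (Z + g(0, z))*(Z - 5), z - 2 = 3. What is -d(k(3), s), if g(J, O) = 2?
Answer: -700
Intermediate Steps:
z = 5 (z = 2 + 3 = 5)
k(Z) = (-5 + Z)*(2 + Z) (k(Z) = (Z + 2)*(Z - 5) = (2 + Z)*(-5 + Z) = (-5 + Z)*(2 + Z))
s = -1/27 ≈ -0.037037
d(Q, Y) = 7*Q**2 (d(Q, Y) = 7*(Q*Q) = 7*Q**2)
-d(k(3), s) = -7*(-10 + 3**2 - 3*3)**2 = -7*(-10 + 9 - 9)**2 = -7*(-10)**2 = -7*100 = -1*700 = -700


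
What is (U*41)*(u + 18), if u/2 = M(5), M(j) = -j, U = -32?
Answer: -10496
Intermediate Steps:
u = -10 (u = 2*(-1*5) = 2*(-5) = -10)
(U*41)*(u + 18) = (-32*41)*(-10 + 18) = -1312*8 = -10496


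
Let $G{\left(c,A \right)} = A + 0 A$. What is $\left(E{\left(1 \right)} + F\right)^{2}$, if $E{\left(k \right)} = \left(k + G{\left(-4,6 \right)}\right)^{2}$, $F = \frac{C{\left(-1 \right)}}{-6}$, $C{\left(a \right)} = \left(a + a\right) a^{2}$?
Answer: $\frac{21904}{9} \approx 2433.8$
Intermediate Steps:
$G{\left(c,A \right)} = A$ ($G{\left(c,A \right)} = A + 0 = A$)
$C{\left(a \right)} = 2 a^{3}$ ($C{\left(a \right)} = 2 a a^{2} = 2 a^{3}$)
$F = \frac{1}{3}$ ($F = \frac{2 \left(-1\right)^{3}}{-6} = 2 \left(-1\right) \left(- \frac{1}{6}\right) = \left(-2\right) \left(- \frac{1}{6}\right) = \frac{1}{3} \approx 0.33333$)
$E{\left(k \right)} = \left(6 + k\right)^{2}$ ($E{\left(k \right)} = \left(k + 6\right)^{2} = \left(6 + k\right)^{2}$)
$\left(E{\left(1 \right)} + F\right)^{2} = \left(\left(6 + 1\right)^{2} + \frac{1}{3}\right)^{2} = \left(7^{2} + \frac{1}{3}\right)^{2} = \left(49 + \frac{1}{3}\right)^{2} = \left(\frac{148}{3}\right)^{2} = \frac{21904}{9}$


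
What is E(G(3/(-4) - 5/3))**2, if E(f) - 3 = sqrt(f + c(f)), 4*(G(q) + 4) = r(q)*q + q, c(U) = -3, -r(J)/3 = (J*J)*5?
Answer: 125161/2304 + 5*sqrt(4177)/8 ≈ 94.717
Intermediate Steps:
r(J) = -15*J**2 (r(J) = -3*J*J*5 = -3*J**2*5 = -15*J**2)
G(q) = -4 - 15*q**3/4 + q/4 (G(q) = -4 + ((-15*q**2)*q + q)/4 = -4 + (-15*q**3 + q)/4 = -4 + (q - 15*q**3)/4 = -4 + (-15*q**3/4 + q/4) = -4 - 15*q**3/4 + q/4)
E(f) = 3 + sqrt(-3 + f) (E(f) = 3 + sqrt(f - 3) = 3 + sqrt(-3 + f))
E(G(3/(-4) - 5/3))**2 = (3 + sqrt(-3 + (-4 - 15*(3/(-4) - 5/3)**3/4 + (3/(-4) - 5/3)/4)))**2 = (3 + sqrt(-3 + (-4 - 15*(3*(-1/4) - 5*1/3)**3/4 + (3*(-1/4) - 5*1/3)/4)))**2 = (3 + sqrt(-3 + (-4 - 15*(-3/4 - 5/3)**3/4 + (-3/4 - 5/3)/4)))**2 = (3 + sqrt(-3 + (-4 - 15*(-29/12)**3/4 + (1/4)*(-29/12))))**2 = (3 + sqrt(-3 + (-4 - 15/4*(-24389/1728) - 29/48)))**2 = (3 + sqrt(-3 + (-4 + 121945/2304 - 29/48)))**2 = (3 + sqrt(-3 + 111337/2304))**2 = (3 + sqrt(104425/2304))**2 = (3 + 5*sqrt(4177)/48)**2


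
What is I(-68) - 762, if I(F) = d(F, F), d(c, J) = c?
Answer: -830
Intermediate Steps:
I(F) = F
I(-68) - 762 = -68 - 762 = -830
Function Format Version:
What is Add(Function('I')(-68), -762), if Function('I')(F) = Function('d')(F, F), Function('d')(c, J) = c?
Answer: -830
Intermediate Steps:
Function('I')(F) = F
Add(Function('I')(-68), -762) = Add(-68, -762) = -830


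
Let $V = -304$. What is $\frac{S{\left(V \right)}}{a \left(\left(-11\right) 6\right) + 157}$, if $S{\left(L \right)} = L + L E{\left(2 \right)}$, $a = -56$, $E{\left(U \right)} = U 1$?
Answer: $- \frac{912}{3853} \approx -0.2367$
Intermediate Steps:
$E{\left(U \right)} = U$
$S{\left(L \right)} = 3 L$ ($S{\left(L \right)} = L + L 2 = L + 2 L = 3 L$)
$\frac{S{\left(V \right)}}{a \left(\left(-11\right) 6\right) + 157} = \frac{3 \left(-304\right)}{- 56 \left(\left(-11\right) 6\right) + 157} = - \frac{912}{\left(-56\right) \left(-66\right) + 157} = - \frac{912}{3696 + 157} = - \frac{912}{3853}$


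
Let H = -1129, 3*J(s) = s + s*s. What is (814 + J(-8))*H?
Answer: -2820242/3 ≈ -9.4008e+5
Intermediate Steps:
J(s) = s/3 + s**2/3 (J(s) = (s + s*s)/3 = (s + s**2)/3 = s/3 + s**2/3)
(814 + J(-8))*H = (814 + (1/3)*(-8)*(1 - 8))*(-1129) = (814 + (1/3)*(-8)*(-7))*(-1129) = (814 + 56/3)*(-1129) = (2498/3)*(-1129) = -2820242/3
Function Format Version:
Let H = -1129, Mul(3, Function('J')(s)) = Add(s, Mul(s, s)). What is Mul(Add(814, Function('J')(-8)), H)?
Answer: Rational(-2820242, 3) ≈ -9.4008e+5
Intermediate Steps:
Function('J')(s) = Add(Mul(Rational(1, 3), s), Mul(Rational(1, 3), Pow(s, 2))) (Function('J')(s) = Mul(Rational(1, 3), Add(s, Mul(s, s))) = Mul(Rational(1, 3), Add(s, Pow(s, 2))) = Add(Mul(Rational(1, 3), s), Mul(Rational(1, 3), Pow(s, 2))))
Mul(Add(814, Function('J')(-8)), H) = Mul(Add(814, Mul(Rational(1, 3), -8, Add(1, -8))), -1129) = Mul(Add(814, Mul(Rational(1, 3), -8, -7)), -1129) = Mul(Add(814, Rational(56, 3)), -1129) = Mul(Rational(2498, 3), -1129) = Rational(-2820242, 3)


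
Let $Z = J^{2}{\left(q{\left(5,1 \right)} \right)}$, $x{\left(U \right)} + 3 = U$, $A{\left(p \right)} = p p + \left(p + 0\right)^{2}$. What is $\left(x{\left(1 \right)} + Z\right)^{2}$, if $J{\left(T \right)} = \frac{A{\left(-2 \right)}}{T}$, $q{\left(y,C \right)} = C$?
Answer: $3844$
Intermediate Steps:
$A{\left(p \right)} = 2 p^{2}$ ($A{\left(p \right)} = p^{2} + p^{2} = 2 p^{2}$)
$J{\left(T \right)} = \frac{8}{T}$ ($J{\left(T \right)} = \frac{2 \left(-2\right)^{2}}{T} = \frac{2 \cdot 4}{T} = \frac{8}{T}$)
$x{\left(U \right)} = -3 + U$
$Z = 64$ ($Z = \left(\frac{8}{1}\right)^{2} = \left(8 \cdot 1\right)^{2} = 8^{2} = 64$)
$\left(x{\left(1 \right)} + Z\right)^{2} = \left(\left(-3 + 1\right) + 64\right)^{2} = \left(-2 + 64\right)^{2} = 62^{2} = 3844$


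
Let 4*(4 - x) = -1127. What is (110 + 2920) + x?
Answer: 13263/4 ≈ 3315.8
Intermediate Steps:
x = 1143/4 (x = 4 - ¼*(-1127) = 4 + 1127/4 = 1143/4 ≈ 285.75)
(110 + 2920) + x = (110 + 2920) + 1143/4 = 3030 + 1143/4 = 13263/4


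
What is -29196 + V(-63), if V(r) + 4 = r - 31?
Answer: -29294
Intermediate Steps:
V(r) = -35 + r (V(r) = -4 + (r - 31) = -4 + (-31 + r) = -35 + r)
-29196 + V(-63) = -29196 + (-35 - 63) = -29196 - 98 = -29294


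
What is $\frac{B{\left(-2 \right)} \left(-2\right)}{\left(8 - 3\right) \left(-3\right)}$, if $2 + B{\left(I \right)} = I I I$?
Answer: $- \frac{4}{3} \approx -1.3333$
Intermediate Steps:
$B{\left(I \right)} = -2 + I^{3}$ ($B{\left(I \right)} = -2 + I I I = -2 + I^{2} I = -2 + I^{3}$)
$\frac{B{\left(-2 \right)} \left(-2\right)}{\left(8 - 3\right) \left(-3\right)} = \frac{\left(-2 + \left(-2\right)^{3}\right) \left(-2\right)}{\left(8 - 3\right) \left(-3\right)} = \frac{\left(-2 - 8\right) \left(-2\right)}{5 \left(-3\right)} = \frac{\left(-10\right) \left(-2\right)}{-15} = 20 \left(- \frac{1}{15}\right) = - \frac{4}{3}$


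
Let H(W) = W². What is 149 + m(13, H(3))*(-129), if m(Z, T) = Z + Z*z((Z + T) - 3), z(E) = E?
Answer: -33391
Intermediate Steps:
m(Z, T) = Z + Z*(-3 + T + Z) (m(Z, T) = Z + Z*((Z + T) - 3) = Z + Z*((T + Z) - 3) = Z + Z*(-3 + T + Z))
149 + m(13, H(3))*(-129) = 149 + (13*(-2 + 3² + 13))*(-129) = 149 + (13*(-2 + 9 + 13))*(-129) = 149 + (13*20)*(-129) = 149 + 260*(-129) = 149 - 33540 = -33391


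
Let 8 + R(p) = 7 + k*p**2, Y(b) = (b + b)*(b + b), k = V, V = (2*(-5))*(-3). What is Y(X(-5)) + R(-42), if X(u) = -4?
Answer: 52983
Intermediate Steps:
V = 30 (V = -10*(-3) = 30)
k = 30
Y(b) = 4*b**2 (Y(b) = (2*b)*(2*b) = 4*b**2)
R(p) = -1 + 30*p**2 (R(p) = -8 + (7 + 30*p**2) = -1 + 30*p**2)
Y(X(-5)) + R(-42) = 4*(-4)**2 + (-1 + 30*(-42)**2) = 4*16 + (-1 + 30*1764) = 64 + (-1 + 52920) = 64 + 52919 = 52983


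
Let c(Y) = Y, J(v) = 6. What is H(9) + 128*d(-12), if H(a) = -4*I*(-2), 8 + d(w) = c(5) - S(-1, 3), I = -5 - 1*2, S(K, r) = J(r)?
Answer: -1208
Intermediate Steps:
S(K, r) = 6
I = -7 (I = -5 - 2 = -7)
d(w) = -9 (d(w) = -8 + (5 - 1*6) = -8 + (5 - 6) = -8 - 1 = -9)
H(a) = -56 (H(a) = -4*(-7)*(-2) = 28*(-2) = -56)
H(9) + 128*d(-12) = -56 + 128*(-9) = -56 - 1152 = -1208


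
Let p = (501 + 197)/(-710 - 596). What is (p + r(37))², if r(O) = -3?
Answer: 5326864/426409 ≈ 12.492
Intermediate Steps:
p = -349/653 (p = 698/(-1306) = 698*(-1/1306) = -349/653 ≈ -0.53446)
(p + r(37))² = (-349/653 - 3)² = (-2308/653)² = 5326864/426409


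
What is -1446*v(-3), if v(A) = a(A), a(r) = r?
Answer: 4338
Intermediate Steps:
v(A) = A
-1446*v(-3) = -1446*(-3) = 4338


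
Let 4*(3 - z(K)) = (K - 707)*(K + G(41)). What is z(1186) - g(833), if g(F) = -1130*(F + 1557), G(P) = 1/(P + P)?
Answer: 839246397/328 ≈ 2.5587e+6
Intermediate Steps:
G(P) = 1/(2*P)
z(K) = 3 - (-707 + K)*(1/82 + K)/4 (z(K) = 3 - (K - 707)*(K + (½)/41)/4 = 3 - (-707 + K)*(K + (½)*(1/41))/4 = 3 - (-707 + K)*(K + 1/82)/4 = 3 - (-707 + K)*(1/82 + K)/4)
g(F) = -1759410 - 1130*F (g(F) = -1130*(1557 + F) = -1759410 - 1130*F)
z(1186) - g(833) = (1691/328 - ¼*1186² + (57973/328)*1186) - (-1759410 - 1130*833) = (1691/328 - ¼*1406596 + 34377989/164) - (-1759410 - 941290) = (1691/328 - 351649 + 34377989/164) - 1*(-2700700) = -46583203/328 + 2700700 = 839246397/328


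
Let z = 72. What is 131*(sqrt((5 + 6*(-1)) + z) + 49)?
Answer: 6419 + 131*sqrt(71) ≈ 7522.8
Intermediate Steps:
131*(sqrt((5 + 6*(-1)) + z) + 49) = 131*(sqrt((5 + 6*(-1)) + 72) + 49) = 131*(sqrt((5 - 6) + 72) + 49) = 131*(sqrt(-1 + 72) + 49) = 131*(sqrt(71) + 49) = 131*(49 + sqrt(71)) = 6419 + 131*sqrt(71)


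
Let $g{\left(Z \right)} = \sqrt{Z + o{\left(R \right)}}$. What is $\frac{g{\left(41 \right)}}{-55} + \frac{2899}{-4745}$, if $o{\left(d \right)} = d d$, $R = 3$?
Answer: $- \frac{223}{365} - \frac{\sqrt{2}}{11} \approx -0.73952$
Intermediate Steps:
$o{\left(d \right)} = d^{2}$
$g{\left(Z \right)} = \sqrt{9 + Z}$ ($g{\left(Z \right)} = \sqrt{Z + 3^{2}} = \sqrt{Z + 9} = \sqrt{9 + Z}$)
$\frac{g{\left(41 \right)}}{-55} + \frac{2899}{-4745} = \frac{\sqrt{9 + 41}}{-55} + \frac{2899}{-4745} = \sqrt{50} \left(- \frac{1}{55}\right) + 2899 \left(- \frac{1}{4745}\right) = 5 \sqrt{2} \left(- \frac{1}{55}\right) - \frac{223}{365} = - \frac{\sqrt{2}}{11} - \frac{223}{365} = - \frac{223}{365} - \frac{\sqrt{2}}{11}$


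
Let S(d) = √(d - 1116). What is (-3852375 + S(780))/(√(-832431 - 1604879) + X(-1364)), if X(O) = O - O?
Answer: 2*√51183510/1218655 + 770475*I*√2437310/487462 ≈ 0.011741 + 2467.6*I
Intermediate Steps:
X(O) = 0
S(d) = √(-1116 + d)
(-3852375 + S(780))/(√(-832431 - 1604879) + X(-1364)) = (-3852375 + √(-1116 + 780))/(√(-832431 - 1604879) + 0) = (-3852375 + √(-336))/(√(-2437310) + 0) = (-3852375 + 4*I*√21)/(I*√2437310 + 0) = (-3852375 + 4*I*√21)/((I*√2437310)) = (-3852375 + 4*I*√21)*(-I*√2437310/2437310) = -I*√2437310*(-3852375 + 4*I*√21)/2437310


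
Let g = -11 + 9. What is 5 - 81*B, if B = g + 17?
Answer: -1210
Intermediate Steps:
g = -2
B = 15 (B = -2 + 17 = 15)
5 - 81*B = 5 - 81*15 = 5 - 1215 = -1210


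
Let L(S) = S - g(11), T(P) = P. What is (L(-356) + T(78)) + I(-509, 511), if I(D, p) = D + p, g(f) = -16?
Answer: -260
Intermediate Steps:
L(S) = 16 + S (L(S) = S - 1*(-16) = S + 16 = 16 + S)
(L(-356) + T(78)) + I(-509, 511) = ((16 - 356) + 78) + (-509 + 511) = (-340 + 78) + 2 = -262 + 2 = -260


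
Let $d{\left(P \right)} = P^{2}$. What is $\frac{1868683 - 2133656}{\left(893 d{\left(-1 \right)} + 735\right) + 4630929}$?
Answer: $- \frac{264973}{4632557} \approx -0.057198$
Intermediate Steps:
$\frac{1868683 - 2133656}{\left(893 d{\left(-1 \right)} + 735\right) + 4630929} = \frac{1868683 - 2133656}{\left(893 \left(-1\right)^{2} + 735\right) + 4630929} = - \frac{264973}{\left(893 \cdot 1 + 735\right) + 4630929} = - \frac{264973}{\left(893 + 735\right) + 4630929} = - \frac{264973}{1628 + 4630929} = - \frac{264973}{4632557}$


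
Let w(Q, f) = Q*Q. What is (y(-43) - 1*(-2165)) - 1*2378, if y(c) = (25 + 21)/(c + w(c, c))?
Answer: -192316/903 ≈ -212.97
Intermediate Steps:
w(Q, f) = Q**2
y(c) = 46/(c + c**2) (y(c) = (25 + 21)/(c + c**2) = 46/(c + c**2))
(y(-43) - 1*(-2165)) - 1*2378 = (46/(-43*(1 - 43)) - 1*(-2165)) - 1*2378 = (46*(-1/43)/(-42) + 2165) - 2378 = (46*(-1/43)*(-1/42) + 2165) - 2378 = (23/903 + 2165) - 2378 = 1955018/903 - 2378 = -192316/903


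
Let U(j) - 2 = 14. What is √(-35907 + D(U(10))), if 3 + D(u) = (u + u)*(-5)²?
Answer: I*√35110 ≈ 187.38*I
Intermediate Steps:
U(j) = 16 (U(j) = 2 + 14 = 16)
D(u) = -3 + 50*u (D(u) = -3 + (u + u)*(-5)² = -3 + (2*u)*25 = -3 + 50*u)
√(-35907 + D(U(10))) = √(-35907 + (-3 + 50*16)) = √(-35907 + (-3 + 800)) = √(-35907 + 797) = √(-35110) = I*√35110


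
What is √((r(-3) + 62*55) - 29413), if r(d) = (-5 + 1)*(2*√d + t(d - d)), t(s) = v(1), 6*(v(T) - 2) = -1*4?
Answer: √(-234075 - 72*I*√3)/3 ≈ 0.04296 - 161.27*I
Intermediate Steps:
v(T) = 4/3 (v(T) = 2 + (-1*4)/6 = 2 + (⅙)*(-4) = 2 - ⅔ = 4/3)
t(s) = 4/3
r(d) = -16/3 - 8*√d (r(d) = (-5 + 1)*(2*√d + 4/3) = -4*(4/3 + 2*√d) = -16/3 - 8*√d)
√((r(-3) + 62*55) - 29413) = √(((-16/3 - 8*I*√3) + 62*55) - 29413) = √(((-16/3 - 8*I*√3) + 3410) - 29413) = √((10214/3 - 8*I*√3) - 29413) = √(-78025/3 - 8*I*√3)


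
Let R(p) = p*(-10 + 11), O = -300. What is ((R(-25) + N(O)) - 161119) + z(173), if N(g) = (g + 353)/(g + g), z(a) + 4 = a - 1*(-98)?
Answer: -96526253/600 ≈ -1.6088e+5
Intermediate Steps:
z(a) = 94 + a (z(a) = -4 + (a - 1*(-98)) = -4 + (a + 98) = -4 + (98 + a) = 94 + a)
R(p) = p (R(p) = p*1 = p)
N(g) = (353 + g)/(2*g) (N(g) = (353 + g)/((2*g)) = (353 + g)*(1/(2*g)) = (353 + g)/(2*g))
((R(-25) + N(O)) - 161119) + z(173) = ((-25 + (½)*(353 - 300)/(-300)) - 161119) + (94 + 173) = ((-25 + (½)*(-1/300)*53) - 161119) + 267 = ((-25 - 53/600) - 161119) + 267 = (-15053/600 - 161119) + 267 = -96686453/600 + 267 = -96526253/600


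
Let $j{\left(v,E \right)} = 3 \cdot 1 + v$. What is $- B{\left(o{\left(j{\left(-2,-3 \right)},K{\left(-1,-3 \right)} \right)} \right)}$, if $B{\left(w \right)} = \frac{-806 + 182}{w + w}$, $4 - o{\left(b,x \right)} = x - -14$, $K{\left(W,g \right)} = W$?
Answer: $- \frac{104}{3} \approx -34.667$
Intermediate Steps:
$j{\left(v,E \right)} = 3 + v$
$o{\left(b,x \right)} = -10 - x$ ($o{\left(b,x \right)} = 4 - \left(x - -14\right) = 4 - \left(x + 14\right) = 4 - \left(14 + x\right) = -10 - x$)
$B{\left(w \right)} = - \frac{312}{w}$ ($B{\left(w \right)} = - \frac{624}{2 w} = - 624 \frac{1}{2 w} = - \frac{312}{w}$)
$- B{\left(o{\left(j{\left(-2,-3 \right)},K{\left(-1,-3 \right)} \right)} \right)} = - \frac{-312}{-10 - -1} = - \frac{-312}{-10 + 1} = - \frac{-312}{-9} = - \frac{\left(-312\right) \left(-1\right)}{9} = \left(-1\right) \frac{104}{3} = - \frac{104}{3}$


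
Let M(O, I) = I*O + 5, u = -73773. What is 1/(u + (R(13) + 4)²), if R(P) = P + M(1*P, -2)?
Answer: -1/73757 ≈ -1.3558e-5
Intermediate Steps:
M(O, I) = 5 + I*O
R(P) = 5 - P (R(P) = P + (5 - 2*P) = 5 - P)
1/(u + (R(13) + 4)²) = 1/(-73773 + ((5 - 1*13) + 4)²) = 1/(-73773 + ((5 - 13) + 4)²) = 1/(-73773 + (-8 + 4)²) = 1/(-73773 + (-4)²) = 1/(-73773 + 16) = 1/(-73757) = -1/73757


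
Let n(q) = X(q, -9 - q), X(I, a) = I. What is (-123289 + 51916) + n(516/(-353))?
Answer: -25195185/353 ≈ -71375.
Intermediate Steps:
n(q) = q
(-123289 + 51916) + n(516/(-353)) = (-123289 + 51916) + 516/(-353) = -71373 + 516*(-1/353) = -71373 - 516/353 = -25195185/353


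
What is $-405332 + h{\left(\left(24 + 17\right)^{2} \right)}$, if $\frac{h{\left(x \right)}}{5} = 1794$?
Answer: $-396362$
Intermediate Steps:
$h{\left(x \right)} = 8970$ ($h{\left(x \right)} = 5 \cdot 1794 = 8970$)
$-405332 + h{\left(\left(24 + 17\right)^{2} \right)} = -405332 + 8970 = -396362$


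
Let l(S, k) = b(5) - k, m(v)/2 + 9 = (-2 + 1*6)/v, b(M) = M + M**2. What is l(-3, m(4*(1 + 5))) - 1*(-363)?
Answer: 1232/3 ≈ 410.67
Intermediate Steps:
m(v) = -18 + 8/v (m(v) = -18 + 2*((-2 + 1*6)/v) = -18 + 2*((-2 + 6)/v) = -18 + 2*(4/v) = -18 + 8/v)
l(S, k) = 30 - k (l(S, k) = 5*(1 + 5) - k = 5*6 - k = 30 - k)
l(-3, m(4*(1 + 5))) - 1*(-363) = (30 - (-18 + 8/((4*(1 + 5))))) - 1*(-363) = (30 - (-18 + 8/((4*6)))) + 363 = (30 - (-18 + 8/24)) + 363 = (30 - (-18 + 8*(1/24))) + 363 = (30 - (-18 + 1/3)) + 363 = (30 - 1*(-53/3)) + 363 = (30 + 53/3) + 363 = 143/3 + 363 = 1232/3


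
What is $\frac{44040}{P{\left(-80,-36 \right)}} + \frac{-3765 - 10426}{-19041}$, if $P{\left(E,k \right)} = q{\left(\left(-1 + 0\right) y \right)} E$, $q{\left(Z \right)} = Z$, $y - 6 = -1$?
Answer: $\frac{21106051}{190410} \approx 110.85$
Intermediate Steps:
$y = 5$ ($y = 6 - 1 = 5$)
$P{\left(E,k \right)} = - 5 E$ ($P{\left(E,k \right)} = \left(-1 + 0\right) 5 E = \left(-1\right) 5 E = - 5 E$)
$\frac{44040}{P{\left(-80,-36 \right)}} + \frac{-3765 - 10426}{-19041} = \frac{44040}{\left(-5\right) \left(-80\right)} + \frac{-3765 - 10426}{-19041} = \frac{44040}{400} + \left(-3765 - 10426\right) \left(- \frac{1}{19041}\right) = 44040 \cdot \frac{1}{400} - - \frac{14191}{19041} = \frac{1101}{10} + \frac{14191}{19041} = \frac{21106051}{190410}$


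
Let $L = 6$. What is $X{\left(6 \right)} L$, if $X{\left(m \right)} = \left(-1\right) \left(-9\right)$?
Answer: $54$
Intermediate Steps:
$X{\left(m \right)} = 9$
$X{\left(6 \right)} L = 9 \cdot 6 = 54$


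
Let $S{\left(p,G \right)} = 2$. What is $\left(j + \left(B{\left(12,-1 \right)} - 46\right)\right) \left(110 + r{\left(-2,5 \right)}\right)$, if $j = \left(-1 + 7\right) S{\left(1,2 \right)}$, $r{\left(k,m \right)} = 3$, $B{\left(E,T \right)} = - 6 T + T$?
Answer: $-3277$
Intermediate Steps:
$B{\left(E,T \right)} = - 5 T$
$j = 12$ ($j = \left(-1 + 7\right) 2 = 6 \cdot 2 = 12$)
$\left(j + \left(B{\left(12,-1 \right)} - 46\right)\right) \left(110 + r{\left(-2,5 \right)}\right) = \left(12 - 41\right) \left(110 + 3\right) = \left(12 + \left(5 - 46\right)\right) 113 = \left(12 - 41\right) 113 = \left(-29\right) 113 = -3277$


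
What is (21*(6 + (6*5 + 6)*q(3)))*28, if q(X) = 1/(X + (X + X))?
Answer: 5880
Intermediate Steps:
q(X) = 1/(3*X) (q(X) = 1/(X + 2*X) = 1/(3*X))
(21*(6 + (6*5 + 6)*q(3)))*28 = (21*(6 + (6*5 + 6)*((1/3)/3)))*28 = (21*(6 + (30 + 6)*((1/3)*(1/3))))*28 = (21*(6 + 36*(1/9)))*28 = (21*(6 + 4))*28 = (21*10)*28 = 210*28 = 5880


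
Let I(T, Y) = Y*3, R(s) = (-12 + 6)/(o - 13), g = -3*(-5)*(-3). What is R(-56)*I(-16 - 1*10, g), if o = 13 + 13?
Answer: 810/13 ≈ 62.308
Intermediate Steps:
o = 26
g = -45 (g = 15*(-3) = -45)
R(s) = -6/13 (R(s) = (-12 + 6)/(26 - 13) = -6/13)
I(T, Y) = 3*Y
R(-56)*I(-16 - 1*10, g) = -18*(-45)/13 = -6/13*(-135) = 810/13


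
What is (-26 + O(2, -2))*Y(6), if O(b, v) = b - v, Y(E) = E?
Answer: -132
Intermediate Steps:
(-26 + O(2, -2))*Y(6) = (-26 + (2 - 1*(-2)))*6 = (-26 + (2 + 2))*6 = (-26 + 4)*6 = -22*6 = -132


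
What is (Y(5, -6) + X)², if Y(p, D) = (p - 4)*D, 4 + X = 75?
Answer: 4225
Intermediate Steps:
X = 71 (X = -4 + 75 = 71)
Y(p, D) = D*(-4 + p) (Y(p, D) = (-4 + p)*D = D*(-4 + p))
(Y(5, -6) + X)² = (-6*(-4 + 5) + 71)² = (-6*1 + 71)² = (-6 + 71)² = 65² = 4225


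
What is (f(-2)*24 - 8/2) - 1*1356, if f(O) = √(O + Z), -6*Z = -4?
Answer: -1360 + 16*I*√3 ≈ -1360.0 + 27.713*I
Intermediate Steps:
Z = ⅔ (Z = -⅙*(-4) = ⅔ ≈ 0.66667)
f(O) = √(⅔ + O) (f(O) = √(O + ⅔) = √(⅔ + O))
(f(-2)*24 - 8/2) - 1*1356 = ((√(6 + 9*(-2))/3)*24 - 8/2) - 1*1356 = ((√(6 - 18)/3)*24 - 8*½) - 1356 = ((√(-12)/3)*24 - 4) - 1356 = (((2*I*√3)/3)*24 - 4) - 1356 = ((2*I*√3/3)*24 - 4) - 1356 = (16*I*√3 - 4) - 1356 = (-4 + 16*I*√3) - 1356 = -1360 + 16*I*√3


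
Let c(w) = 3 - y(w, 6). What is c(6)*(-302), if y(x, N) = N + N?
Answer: 2718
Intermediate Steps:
y(x, N) = 2*N
c(w) = -9 (c(w) = 3 - 2*6 = 3 - 1*12 = 3 - 12 = -9)
c(6)*(-302) = -9*(-302) = 2718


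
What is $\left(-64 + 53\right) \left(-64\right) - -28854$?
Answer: $29558$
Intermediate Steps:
$\left(-64 + 53\right) \left(-64\right) - -28854 = \left(-11\right) \left(-64\right) + 28854 = 704 + 28854 = 29558$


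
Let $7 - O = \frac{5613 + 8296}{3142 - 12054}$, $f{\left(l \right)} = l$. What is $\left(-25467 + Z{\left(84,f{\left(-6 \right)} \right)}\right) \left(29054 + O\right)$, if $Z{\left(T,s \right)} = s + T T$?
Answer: $- \frac{4770105048597}{8912} \approx -5.3525 \cdot 10^{8}$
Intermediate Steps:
$O = \frac{76293}{8912}$ ($O = 7 - \frac{5613 + 8296}{3142 - 12054} = 7 - \frac{13909}{-8912} = 7 - 13909 \left(- \frac{1}{8912}\right) = 7 - - \frac{13909}{8912} = 7 + \frac{13909}{8912} = \frac{76293}{8912} \approx 8.5607$)
$Z{\left(T,s \right)} = s + T^{2}$
$\left(-25467 + Z{\left(84,f{\left(-6 \right)} \right)}\right) \left(29054 + O\right) = \left(-25467 - \left(6 - 84^{2}\right)\right) \left(29054 + \frac{76293}{8912}\right) = \left(-25467 + \left(-6 + 7056\right)\right) \frac{259005541}{8912} = \left(-25467 + 7050\right) \frac{259005541}{8912} = \left(-18417\right) \frac{259005541}{8912} = - \frac{4770105048597}{8912}$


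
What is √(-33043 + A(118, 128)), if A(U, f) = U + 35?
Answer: I*√32890 ≈ 181.36*I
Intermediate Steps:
A(U, f) = 35 + U
√(-33043 + A(118, 128)) = √(-33043 + (35 + 118)) = √(-33043 + 153) = √(-32890) = I*√32890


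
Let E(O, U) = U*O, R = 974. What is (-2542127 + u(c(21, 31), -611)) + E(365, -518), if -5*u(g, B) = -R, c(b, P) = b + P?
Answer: -13655011/5 ≈ -2.7310e+6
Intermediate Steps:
E(O, U) = O*U
c(b, P) = P + b
u(g, B) = 974/5 (u(g, B) = -(-1)*974/5 = -⅕*(-974) = 974/5)
(-2542127 + u(c(21, 31), -611)) + E(365, -518) = (-2542127 + 974/5) + 365*(-518) = -12709661/5 - 189070 = -13655011/5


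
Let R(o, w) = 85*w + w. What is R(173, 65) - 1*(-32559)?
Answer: 38149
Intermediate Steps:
R(o, w) = 86*w
R(173, 65) - 1*(-32559) = 86*65 - 1*(-32559) = 5590 + 32559 = 38149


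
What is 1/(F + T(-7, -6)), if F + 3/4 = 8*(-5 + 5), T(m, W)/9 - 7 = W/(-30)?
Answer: 20/1281 ≈ 0.015613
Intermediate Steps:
T(m, W) = 63 - 3*W/10 (T(m, W) = 63 + 9*(W/(-30)) = 63 + 9*(W*(-1/30)) = 63 + 9*(-W/30) = 63 - 3*W/10)
F = -¾ (F = -¾ + 8*(-5 + 5) = -¾ + 8*0 = -¾ + 0 = -¾ ≈ -0.75000)
1/(F + T(-7, -6)) = 1/(-¾ + (63 - 3/10*(-6))) = 1/(-¾ + (63 + 9/5)) = 1/(-¾ + 324/5) = 1/(1281/20) = 20/1281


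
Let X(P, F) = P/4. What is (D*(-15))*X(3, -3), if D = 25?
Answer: -1125/4 ≈ -281.25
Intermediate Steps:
X(P, F) = P/4 (X(P, F) = P*(¼) = P/4)
(D*(-15))*X(3, -3) = (25*(-15))*((¼)*3) = -375*¾ = -1125/4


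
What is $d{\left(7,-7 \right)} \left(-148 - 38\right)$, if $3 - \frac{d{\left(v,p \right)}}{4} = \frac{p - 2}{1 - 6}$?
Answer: $- \frac{4464}{5} \approx -892.8$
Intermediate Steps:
$d{\left(v,p \right)} = \frac{52}{5} + \frac{4 p}{5}$ ($d{\left(v,p \right)} = 12 - 4 \frac{p - 2}{1 - 6} = 12 - 4 \frac{-2 + p}{-5} = 12 - 4 \left(-2 + p\right) \left(- \frac{1}{5}\right) = 12 - 4 \left(\frac{2}{5} - \frac{p}{5}\right) = 12 + \left(- \frac{8}{5} + \frac{4 p}{5}\right) = \frac{52}{5} + \frac{4 p}{5}$)
$d{\left(7,-7 \right)} \left(-148 - 38\right) = \left(\frac{52}{5} + \frac{4}{5} \left(-7\right)\right) \left(-148 - 38\right) = \left(\frac{52}{5} - \frac{28}{5}\right) \left(-186\right) = \frac{24}{5} \left(-186\right) = - \frac{4464}{5}$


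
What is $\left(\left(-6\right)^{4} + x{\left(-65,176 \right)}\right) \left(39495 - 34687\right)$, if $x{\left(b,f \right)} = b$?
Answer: $5918648$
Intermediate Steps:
$\left(\left(-6\right)^{4} + x{\left(-65,176 \right)}\right) \left(39495 - 34687\right) = \left(\left(-6\right)^{4} - 65\right) \left(39495 - 34687\right) = \left(1296 - 65\right) 4808 = 1231 \cdot 4808 = 5918648$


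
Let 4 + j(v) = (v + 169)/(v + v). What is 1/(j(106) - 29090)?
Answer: -212/6167653 ≈ -3.4373e-5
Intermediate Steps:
j(v) = -4 + (169 + v)/(2*v) (j(v) = -4 + (v + 169)/(v + v) = -4 + (169 + v)/((2*v)) = -4 + (169 + v)*(1/(2*v)) = -4 + (169 + v)/(2*v))
1/(j(106) - 29090) = 1/((1/2)*(169 - 7*106)/106 - 29090) = 1/((1/2)*(1/106)*(169 - 742) - 29090) = 1/((1/2)*(1/106)*(-573) - 29090) = 1/(-573/212 - 29090) = 1/(-6167653/212) = -212/6167653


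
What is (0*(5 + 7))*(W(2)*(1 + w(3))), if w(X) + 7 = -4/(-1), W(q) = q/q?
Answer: 0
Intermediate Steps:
W(q) = 1
w(X) = -3 (w(X) = -7 - 4/(-1) = -7 - 4*(-1) = -7 + 4 = -3)
(0*(5 + 7))*(W(2)*(1 + w(3))) = (0*(5 + 7))*(1*(1 - 3)) = (0*12)*(1*(-2)) = 0*(-2) = 0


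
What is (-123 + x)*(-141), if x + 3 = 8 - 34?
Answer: 21432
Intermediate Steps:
x = -29 (x = -3 + (8 - 34) = -3 - 26 = -29)
(-123 + x)*(-141) = (-123 - 29)*(-141) = -152*(-141) = 21432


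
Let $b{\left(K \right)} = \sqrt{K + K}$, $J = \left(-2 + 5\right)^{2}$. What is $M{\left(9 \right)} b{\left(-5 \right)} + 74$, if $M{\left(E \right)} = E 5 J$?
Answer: $74 + 405 i \sqrt{10} \approx 74.0 + 1280.7 i$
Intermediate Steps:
$J = 9$ ($J = 3^{2} = 9$)
$M{\left(E \right)} = 45 E$ ($M{\left(E \right)} = E 5 \cdot 9 = 5 E 9 = 45 E$)
$b{\left(K \right)} = \sqrt{2} \sqrt{K}$ ($b{\left(K \right)} = \sqrt{2 K} = \sqrt{2} \sqrt{K}$)
$M{\left(9 \right)} b{\left(-5 \right)} + 74 = 45 \cdot 9 \sqrt{2} \sqrt{-5} + 74 = 405 \sqrt{2} i \sqrt{5} + 74 = 405 i \sqrt{10} + 74 = 74 + 405 i \sqrt{10}$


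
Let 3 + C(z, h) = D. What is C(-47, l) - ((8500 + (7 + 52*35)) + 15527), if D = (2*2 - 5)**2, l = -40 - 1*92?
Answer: -25856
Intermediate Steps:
l = -132 (l = -40 - 92 = -132)
D = 1 (D = (4 - 5)**2 = (-1)**2 = 1)
C(z, h) = -2 (C(z, h) = -3 + 1 = -2)
C(-47, l) - ((8500 + (7 + 52*35)) + 15527) = -2 - ((8500 + (7 + 52*35)) + 15527) = -2 - ((8500 + (7 + 1820)) + 15527) = -2 - ((8500 + 1827) + 15527) = -2 - (10327 + 15527) = -2 - 1*25854 = -2 - 25854 = -25856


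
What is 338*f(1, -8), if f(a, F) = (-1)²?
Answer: 338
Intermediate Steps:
f(a, F) = 1
338*f(1, -8) = 338*1 = 338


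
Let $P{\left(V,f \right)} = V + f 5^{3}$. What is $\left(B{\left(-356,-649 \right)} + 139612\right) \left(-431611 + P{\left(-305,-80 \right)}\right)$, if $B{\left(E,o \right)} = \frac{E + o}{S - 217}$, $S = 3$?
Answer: $- \frac{6601777158134}{107} \approx -6.1699 \cdot 10^{10}$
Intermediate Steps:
$P{\left(V,f \right)} = V + 125 f$ ($P{\left(V,f \right)} = V + f 125 = V + 125 f$)
$B{\left(E,o \right)} = - \frac{E}{214} - \frac{o}{214}$ ($B{\left(E,o \right)} = \frac{E + o}{3 - 217} = \frac{E + o}{-214} = \left(E + o\right) \left(- \frac{1}{214}\right) = - \frac{E}{214} - \frac{o}{214}$)
$\left(B{\left(-356,-649 \right)} + 139612\right) \left(-431611 + P{\left(-305,-80 \right)}\right) = \left(\left(\left(- \frac{1}{214}\right) \left(-356\right) - - \frac{649}{214}\right) + 139612\right) \left(-431611 + \left(-305 + 125 \left(-80\right)\right)\right) = \left(\left(\frac{178}{107} + \frac{649}{214}\right) + 139612\right) \left(-431611 - 10305\right) = \left(\frac{1005}{214} + 139612\right) \left(-431611 - 10305\right) = \frac{29877973}{214} \left(-441916\right) = - \frac{6601777158134}{107}$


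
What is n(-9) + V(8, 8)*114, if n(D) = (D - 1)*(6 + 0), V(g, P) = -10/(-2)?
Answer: 510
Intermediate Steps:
V(g, P) = 5 (V(g, P) = -10*(-½) = 5)
n(D) = -6 + 6*D (n(D) = (-1 + D)*6 = -6 + 6*D)
n(-9) + V(8, 8)*114 = (-6 + 6*(-9)) + 5*114 = (-6 - 54) + 570 = -60 + 570 = 510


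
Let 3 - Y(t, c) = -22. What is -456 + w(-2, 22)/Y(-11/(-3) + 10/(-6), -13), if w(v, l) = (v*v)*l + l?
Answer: -2258/5 ≈ -451.60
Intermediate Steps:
w(v, l) = l + l*v² (w(v, l) = v²*l + l = l*v² + l = l + l*v²)
Y(t, c) = 25 (Y(t, c) = 3 - 1*(-22) = 3 + 22 = 25)
-456 + w(-2, 22)/Y(-11/(-3) + 10/(-6), -13) = -456 + (22*(1 + (-2)²))/25 = -456 + (22*(1 + 4))*(1/25) = -456 + (22*5)*(1/25) = -456 + 110*(1/25) = -456 + 22/5 = -2258/5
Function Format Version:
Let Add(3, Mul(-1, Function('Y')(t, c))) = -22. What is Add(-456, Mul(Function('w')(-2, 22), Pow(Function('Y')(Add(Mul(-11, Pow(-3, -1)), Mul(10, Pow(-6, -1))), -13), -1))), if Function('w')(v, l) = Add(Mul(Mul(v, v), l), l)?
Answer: Rational(-2258, 5) ≈ -451.60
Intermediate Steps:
Function('w')(v, l) = Add(l, Mul(l, Pow(v, 2))) (Function('w')(v, l) = Add(Mul(Pow(v, 2), l), l) = Add(Mul(l, Pow(v, 2)), l) = Add(l, Mul(l, Pow(v, 2))))
Function('Y')(t, c) = 25 (Function('Y')(t, c) = Add(3, Mul(-1, -22)) = Add(3, 22) = 25)
Add(-456, Mul(Function('w')(-2, 22), Pow(Function('Y')(Add(Mul(-11, Pow(-3, -1)), Mul(10, Pow(-6, -1))), -13), -1))) = Add(-456, Mul(Mul(22, Add(1, Pow(-2, 2))), Pow(25, -1))) = Add(-456, Mul(Mul(22, Add(1, 4)), Rational(1, 25))) = Add(-456, Mul(Mul(22, 5), Rational(1, 25))) = Add(-456, Mul(110, Rational(1, 25))) = Add(-456, Rational(22, 5)) = Rational(-2258, 5)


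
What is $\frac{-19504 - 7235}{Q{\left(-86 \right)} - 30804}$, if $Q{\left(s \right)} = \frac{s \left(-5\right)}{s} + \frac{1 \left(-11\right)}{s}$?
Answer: $\frac{2299554}{2649563} \approx 0.8679$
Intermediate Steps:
$Q{\left(s \right)} = -5 - \frac{11}{s}$ ($Q{\left(s \right)} = \frac{\left(-5\right) s}{s} - \frac{11}{s} = -5 - \frac{11}{s}$)
$\frac{-19504 - 7235}{Q{\left(-86 \right)} - 30804} = \frac{-19504 - 7235}{\left(-5 - \frac{11}{-86}\right) - 30804} = - \frac{26739}{\left(-5 - - \frac{11}{86}\right) - 30804} = - \frac{26739}{\left(-5 + \frac{11}{86}\right) - 30804} = - \frac{26739}{- \frac{419}{86} - 30804} = - \frac{26739}{- \frac{2649563}{86}} = \left(-26739\right) \left(- \frac{86}{2649563}\right) = \frac{2299554}{2649563}$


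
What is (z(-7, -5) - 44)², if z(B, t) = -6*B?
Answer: 4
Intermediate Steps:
(z(-7, -5) - 44)² = (-6*(-7) - 44)² = (42 - 44)² = (-2)² = 4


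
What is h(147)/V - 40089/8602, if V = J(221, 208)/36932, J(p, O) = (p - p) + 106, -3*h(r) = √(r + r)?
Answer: -1743/374 - 129262*√6/159 ≈ -1996.0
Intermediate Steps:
h(r) = -√2*√r/3 (h(r) = -√(r + r)/3 = -√2*√r/3)
J(p, O) = 106 (J(p, O) = 0 + 106 = 106)
V = 53/18466 (V = 106/36932 = 106*(1/36932) = 53/18466 ≈ 0.0028701)
h(147)/V - 40089/8602 = (-√2*√147/3)/(53/18466) - 40089/8602 = -√2*7*√3/3*(18466/53) - 40089*1/8602 = -7*√6/3*(18466/53) - 1743/374 = -129262*√6/159 - 1743/374 = -1743/374 - 129262*√6/159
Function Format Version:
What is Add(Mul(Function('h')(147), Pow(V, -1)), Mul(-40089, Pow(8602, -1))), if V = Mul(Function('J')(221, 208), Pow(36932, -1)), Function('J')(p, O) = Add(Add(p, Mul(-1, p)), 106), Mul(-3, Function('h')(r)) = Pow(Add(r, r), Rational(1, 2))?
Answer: Add(Rational(-1743, 374), Mul(Rational(-129262, 159), Pow(6, Rational(1, 2)))) ≈ -1996.0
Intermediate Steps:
Function('h')(r) = Mul(Rational(-1, 3), Pow(2, Rational(1, 2)), Pow(r, Rational(1, 2))) (Function('h')(r) = Mul(Rational(-1, 3), Pow(Add(r, r), Rational(1, 2))) = Mul(Rational(-1, 3), Pow(Mul(2, r), Rational(1, 2))) = Mul(Rational(-1, 3), Mul(Pow(2, Rational(1, 2)), Pow(r, Rational(1, 2)))) = Mul(Rational(-1, 3), Pow(2, Rational(1, 2)), Pow(r, Rational(1, 2))))
Function('J')(p, O) = 106 (Function('J')(p, O) = Add(0, 106) = 106)
V = Rational(53, 18466) (V = Mul(106, Pow(36932, -1)) = Mul(106, Rational(1, 36932)) = Rational(53, 18466) ≈ 0.0028701)
Add(Mul(Function('h')(147), Pow(V, -1)), Mul(-40089, Pow(8602, -1))) = Add(Mul(Mul(Rational(-1, 3), Pow(2, Rational(1, 2)), Pow(147, Rational(1, 2))), Pow(Rational(53, 18466), -1)), Mul(-40089, Pow(8602, -1))) = Add(Mul(Mul(Rational(-1, 3), Pow(2, Rational(1, 2)), Mul(7, Pow(3, Rational(1, 2)))), Rational(18466, 53)), Mul(-40089, Rational(1, 8602))) = Add(Mul(Mul(Rational(-7, 3), Pow(6, Rational(1, 2))), Rational(18466, 53)), Rational(-1743, 374)) = Add(Mul(Rational(-129262, 159), Pow(6, Rational(1, 2))), Rational(-1743, 374)) = Add(Rational(-1743, 374), Mul(Rational(-129262, 159), Pow(6, Rational(1, 2))))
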